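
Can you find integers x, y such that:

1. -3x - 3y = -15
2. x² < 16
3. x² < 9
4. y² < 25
Yes

Take x = 1, y = 4. Substituting into each constraint:
  (1) -3(1) - 3(4) = -15 ✓
  (2) x² = (1)² = 1, and 1 < 16 ✓
  (3) x² = (1)² = 1, and 1 < 9 ✓
  (4) y² = (4)² = 16, and 16 < 25 ✓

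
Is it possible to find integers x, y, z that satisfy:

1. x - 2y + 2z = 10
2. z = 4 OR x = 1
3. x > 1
Yes

Take x = 2, y = 0, z = 4. Substituting into each constraint:
  (1) 2 - 2(0) + 2(4) = 10 ✓
  (2) z = 4, target 4 ✓ (first branch holds)
  (3) 2 > 1 ✓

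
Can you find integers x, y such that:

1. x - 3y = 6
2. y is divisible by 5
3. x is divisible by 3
Yes

Take x = -9, y = -5. Substituting into each constraint:
  (1) (-9) - 3(-5) = 6 ✓
  (2) -5 = 5 × -1, remainder 0 ✓
  (3) -9 = 3 × -3, remainder 0 ✓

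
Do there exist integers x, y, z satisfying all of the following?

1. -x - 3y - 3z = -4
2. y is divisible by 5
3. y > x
Yes

Take x = -2, y = 0, z = 2. Substituting into each constraint:
  (1) 2 - 3(0) - 3(2) = -4 ✓
  (2) 0 = 5 × 0, remainder 0 ✓
  (3) 0 > -2 ✓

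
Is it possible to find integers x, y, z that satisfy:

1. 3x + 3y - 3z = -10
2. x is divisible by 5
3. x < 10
No

Even the single constraint (3x + 3y - 3z = -10) is infeasible over the integers.

  - 3x + 3y - 3z = -10: every term on the left is divisible by 3, so the LHS ≡ 0 (mod 3), but the RHS -10 is not — no integer solution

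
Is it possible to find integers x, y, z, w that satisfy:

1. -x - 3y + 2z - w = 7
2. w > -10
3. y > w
Yes

Take x = 0, y = 0, z = 3, w = -1. Substituting into each constraint:
  (1) 0 - 3(0) + 2(3) + 1 = 7 ✓
  (2) -1 > -10 ✓
  (3) 0 > -1 ✓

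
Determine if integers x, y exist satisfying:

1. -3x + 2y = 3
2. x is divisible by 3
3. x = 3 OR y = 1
Yes

Take x = 3, y = 6. Substituting into each constraint:
  (1) -3(3) + 2(6) = 3 ✓
  (2) 3 = 3 × 1, remainder 0 ✓
  (3) x = 3, target 3 ✓ (first branch holds)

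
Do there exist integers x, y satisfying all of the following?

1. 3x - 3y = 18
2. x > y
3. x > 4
Yes

Take x = 6, y = 0. Substituting into each constraint:
  (1) 3(6) - 3(0) = 18 ✓
  (2) 6 > 0 ✓
  (3) 6 > 4 ✓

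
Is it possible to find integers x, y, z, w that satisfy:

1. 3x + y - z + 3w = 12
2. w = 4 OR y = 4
Yes

Take x = 0, y = 4, z = 7, w = 5. Substituting into each constraint:
  (1) 3(0) + 4 + (-7) + 3(5) = 12 ✓
  (2) y = 4, target 4 ✓ (second branch holds)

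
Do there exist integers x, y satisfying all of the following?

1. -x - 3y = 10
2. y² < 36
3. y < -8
No

A contradictory subset is {y² < 36, y < -8}. No integer assignment can satisfy these jointly:

  - y² < 36: restricts y to |y| ≤ 5
  - y < -8: bounds one variable relative to a constant

Direct contradiction: the bounds on y require y ≥ -5 and y ≤ -9 simultaneously, which is empty.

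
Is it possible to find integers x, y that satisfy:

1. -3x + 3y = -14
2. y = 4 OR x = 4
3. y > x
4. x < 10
No

Even the single constraint (-3x + 3y = -14) is infeasible over the integers.

  - -3x + 3y = -14: every term on the left is divisible by 3, so the LHS ≡ 0 (mod 3), but the RHS -14 is not — no integer solution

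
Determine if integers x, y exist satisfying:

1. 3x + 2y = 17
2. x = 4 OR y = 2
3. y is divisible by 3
No

A contradictory subset is {3x + 2y = 17, x = 4 OR y = 2}. No integer assignment can satisfy these jointly:

  - 3x + 2y = 17: is a linear equation tying the variables together
  - x = 4 OR y = 2: forces a choice: either x = 4 or y = 2

Split on the disjunction (x = 4 OR y = 2):
  • If x = 4: with x = 4, every remaining term of the linear equation is divisible by 2, so the left side is ≡ 0 (mod 2); but the right side 5 ≡ 1 (mod 2). No integers can satisfy it.
  • If y = 2: with y = 2, every remaining term of the linear equation is divisible by 3, so the left side is ≡ 0 (mod 3); but the right side 13 ≡ 1 (mod 3). No integers can satisfy it.
Both branches are infeasible, so the system has no integer solution.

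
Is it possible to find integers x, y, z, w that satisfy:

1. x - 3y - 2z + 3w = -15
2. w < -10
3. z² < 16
Yes

Take x = 18, y = 0, z = 0, w = -11. Substituting into each constraint:
  (1) 18 - 3(0) - 2(0) + 3(-11) = -15 ✓
  (2) -11 < -10 ✓
  (3) z² = (0)² = 0, and 0 < 16 ✓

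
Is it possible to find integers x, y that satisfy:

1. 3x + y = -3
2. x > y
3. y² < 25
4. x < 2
Yes

Take x = 0, y = -3. Substituting into each constraint:
  (1) 3(0) + (-3) = -3 ✓
  (2) 0 > -3 ✓
  (3) y² = (-3)² = 9, and 9 < 25 ✓
  (4) 0 < 2 ✓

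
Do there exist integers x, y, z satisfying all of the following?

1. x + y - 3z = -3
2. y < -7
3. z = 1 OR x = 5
Yes

Take x = 5, y = -8, z = 0. Substituting into each constraint:
  (1) 5 + (-8) - 3(0) = -3 ✓
  (2) -8 < -7 ✓
  (3) x = 5, target 5 ✓ (second branch holds)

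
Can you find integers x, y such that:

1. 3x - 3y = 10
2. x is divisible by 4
No

Even the single constraint (3x - 3y = 10) is infeasible over the integers.

  - 3x - 3y = 10: every term on the left is divisible by 3, so the LHS ≡ 0 (mod 3), but the RHS 10 is not — no integer solution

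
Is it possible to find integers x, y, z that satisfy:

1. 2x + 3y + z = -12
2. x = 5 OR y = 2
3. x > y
Yes

Take x = 5, y = 1, z = -25. Substituting into each constraint:
  (1) 2(5) + 3(1) + (-25) = -12 ✓
  (2) x = 5, target 5 ✓ (first branch holds)
  (3) 5 > 1 ✓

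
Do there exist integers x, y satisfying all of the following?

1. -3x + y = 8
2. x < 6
Yes

Take x = -2, y = 2. Substituting into each constraint:
  (1) -3(-2) + 2 = 8 ✓
  (2) -2 < 6 ✓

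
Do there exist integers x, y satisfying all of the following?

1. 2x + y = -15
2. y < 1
Yes

Take x = 0, y = -15. Substituting into each constraint:
  (1) 2(0) + (-15) = -15 ✓
  (2) -15 < 1 ✓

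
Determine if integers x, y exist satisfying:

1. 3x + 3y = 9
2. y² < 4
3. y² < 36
Yes

Take x = 3, y = 0. Substituting into each constraint:
  (1) 3(3) + 3(0) = 9 ✓
  (2) y² = (0)² = 0, and 0 < 4 ✓
  (3) y² = (0)² = 0, and 0 < 36 ✓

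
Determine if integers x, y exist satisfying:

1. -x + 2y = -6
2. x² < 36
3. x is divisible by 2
Yes

Take x = 0, y = -3. Substituting into each constraint:
  (1) 0 + 2(-3) = -6 ✓
  (2) x² = (0)² = 0, and 0 < 36 ✓
  (3) 0 = 2 × 0, remainder 0 ✓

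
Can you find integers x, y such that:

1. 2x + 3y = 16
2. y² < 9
Yes

Take x = 8, y = 0. Substituting into each constraint:
  (1) 2(8) + 3(0) = 16 ✓
  (2) y² = (0)² = 0, and 0 < 9 ✓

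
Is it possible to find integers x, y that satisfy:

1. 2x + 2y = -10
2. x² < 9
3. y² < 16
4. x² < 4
No

A contradictory subset is {2x + 2y = -10, y² < 16, x² < 4}. No integer assignment can satisfy these jointly:

  - 2x + 2y = -10: is a linear equation tying the variables together
  - y² < 16: restricts y to |y| ≤ 3
  - x² < 4: restricts x to |x| ≤ 1

Range argument: with x ∈ [-1, 1], y ∈ [-3, 3], the left side of the equation is at least -8, but the right side is -10 < -8. No integer solution exists.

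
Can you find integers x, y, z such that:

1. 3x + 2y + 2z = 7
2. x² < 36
Yes

Take x = 1, y = 0, z = 2. Substituting into each constraint:
  (1) 3(1) + 2(0) + 2(2) = 7 ✓
  (2) x² = (1)² = 1, and 1 < 36 ✓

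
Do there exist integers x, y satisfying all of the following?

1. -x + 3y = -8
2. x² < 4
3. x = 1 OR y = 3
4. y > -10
No

A contradictory subset is {-x + 3y = -8, x² < 4, x = 1 OR y = 3}. No integer assignment can satisfy these jointly:

  - -x + 3y = -8: is a linear equation tying the variables together
  - x² < 4: restricts x to |x| ≤ 1
  - x = 1 OR y = 3: forces a choice: either x = 1 or y = 3

Split on the disjunction (x = 1 OR y = 3):
  • If x = 1: with x = 1, every remaining term of the linear equation is divisible by 3, so the left side is ≡ 0 (mod 3); but the right side -7 ≡ 2 (mod 3). No integers can satisfy it.
  • If y = 3: the equation forces x = 17, but x² < 4 requires |x| ≤ 1.
Both branches are infeasible, so the system has no integer solution.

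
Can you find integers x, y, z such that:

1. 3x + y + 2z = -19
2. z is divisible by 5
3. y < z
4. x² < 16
Yes

Take x = -2, y = -13, z = 0. Substituting into each constraint:
  (1) 3(-2) + (-13) + 2(0) = -19 ✓
  (2) 0 = 5 × 0, remainder 0 ✓
  (3) -13 < 0 ✓
  (4) x² = (-2)² = 4, and 4 < 16 ✓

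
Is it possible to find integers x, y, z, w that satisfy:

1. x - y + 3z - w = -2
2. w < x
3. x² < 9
Yes

Take x = 0, y = 0, z = -1, w = -1. Substituting into each constraint:
  (1) 0 + 0 + 3(-1) + 1 = -2 ✓
  (2) -1 < 0 ✓
  (3) x² = (0)² = 0, and 0 < 9 ✓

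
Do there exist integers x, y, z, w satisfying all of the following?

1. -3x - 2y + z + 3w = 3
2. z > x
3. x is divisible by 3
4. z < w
Yes

Take x = 0, y = 4, z = 2, w = 3. Substituting into each constraint:
  (1) -3(0) - 2(4) + 2 + 3(3) = 3 ✓
  (2) 2 > 0 ✓
  (3) 0 = 3 × 0, remainder 0 ✓
  (4) 2 < 3 ✓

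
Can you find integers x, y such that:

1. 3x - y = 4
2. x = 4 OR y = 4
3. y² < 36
No

The full constraint system is jointly infeasible over the integers. Each constraint and what it forces:

  - 3x - y = 4: is a linear equation tying the variables together
  - x = 4 OR y = 4: forces a choice: either x = 4 or y = 4
  - y² < 36: restricts y to |y| ≤ 5

Split on the disjunction (x = 4 OR y = 4):
  • If x = 4: the equation forces y = 8, but y² < 36 requires |y| ≤ 5.
  • If y = 4: with y = 4, every remaining term of the linear equation is divisible by 3, so the left side is ≡ 0 (mod 3); but the right side 8 ≡ 2 (mod 3). No integers can satisfy it.
Both branches are infeasible, so the system has no integer solution.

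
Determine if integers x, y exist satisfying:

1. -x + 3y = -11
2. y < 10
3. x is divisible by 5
Yes

Take x = 5, y = -2. Substituting into each constraint:
  (1) (-5) + 3(-2) = -11 ✓
  (2) -2 < 10 ✓
  (3) 5 = 5 × 1, remainder 0 ✓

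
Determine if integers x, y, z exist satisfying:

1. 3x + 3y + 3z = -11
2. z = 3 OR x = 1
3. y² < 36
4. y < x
No

Even the single constraint (3x + 3y + 3z = -11) is infeasible over the integers.

  - 3x + 3y + 3z = -11: every term on the left is divisible by 3, so the LHS ≡ 0 (mod 3), but the RHS -11 is not — no integer solution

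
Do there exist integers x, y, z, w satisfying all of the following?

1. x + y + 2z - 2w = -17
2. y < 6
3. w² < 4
Yes

Take x = 0, y = 1, z = -9, w = 0. Substituting into each constraint:
  (1) 0 + 1 + 2(-9) - 2(0) = -17 ✓
  (2) 1 < 6 ✓
  (3) w² = (0)² = 0, and 0 < 4 ✓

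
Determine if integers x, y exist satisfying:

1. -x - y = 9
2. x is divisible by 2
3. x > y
Yes

Take x = 0, y = -9. Substituting into each constraint:
  (1) 0 + 9 = 9 ✓
  (2) 0 = 2 × 0, remainder 0 ✓
  (3) 0 > -9 ✓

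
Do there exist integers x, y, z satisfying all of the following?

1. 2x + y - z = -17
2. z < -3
Yes

Take x = -11, y = 0, z = -5. Substituting into each constraint:
  (1) 2(-11) + 0 + 5 = -17 ✓
  (2) -5 < -3 ✓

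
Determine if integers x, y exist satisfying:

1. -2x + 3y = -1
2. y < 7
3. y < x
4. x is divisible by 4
Yes

Take x = 8, y = 5. Substituting into each constraint:
  (1) -2(8) + 3(5) = -1 ✓
  (2) 5 < 7 ✓
  (3) 5 < 8 ✓
  (4) 8 = 4 × 2, remainder 0 ✓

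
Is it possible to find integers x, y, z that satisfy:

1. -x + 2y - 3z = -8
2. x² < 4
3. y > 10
Yes

Take x = 0, y = 11, z = 10. Substituting into each constraint:
  (1) 0 + 2(11) - 3(10) = -8 ✓
  (2) x² = (0)² = 0, and 0 < 4 ✓
  (3) 11 > 10 ✓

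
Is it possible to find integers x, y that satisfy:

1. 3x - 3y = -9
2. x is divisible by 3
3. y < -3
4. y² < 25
No

The full constraint system is jointly infeasible over the integers. Each constraint and what it forces:

  - 3x - 3y = -9: is a linear equation tying the variables together
  - x is divisible by 3: restricts x to multiples of 3
  - y < -3: bounds one variable relative to a constant
  - y² < 25: restricts y to |y| ≤ 4

The bounds confine y to {-4}. For each value, substitute into the equation:
  • y = -4: the equation forces x = -7, but 3 does not divide -7.
Every case fails, so no integer solution exists.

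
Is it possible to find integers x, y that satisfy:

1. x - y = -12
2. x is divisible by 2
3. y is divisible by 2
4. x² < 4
Yes

Take x = 0, y = 12. Substituting into each constraint:
  (1) 0 + (-12) = -12 ✓
  (2) 0 = 2 × 0, remainder 0 ✓
  (3) 12 = 2 × 6, remainder 0 ✓
  (4) x² = (0)² = 0, and 0 < 4 ✓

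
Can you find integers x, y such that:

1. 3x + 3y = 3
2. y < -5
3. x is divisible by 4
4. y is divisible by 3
Yes

Take x = 16, y = -15. Substituting into each constraint:
  (1) 3(16) + 3(-15) = 3 ✓
  (2) -15 < -5 ✓
  (3) 16 = 4 × 4, remainder 0 ✓
  (4) -15 = 3 × -5, remainder 0 ✓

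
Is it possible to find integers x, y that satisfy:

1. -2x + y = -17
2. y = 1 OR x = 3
Yes

Take x = 3, y = -11. Substituting into each constraint:
  (1) -2(3) + (-11) = -17 ✓
  (2) x = 3, target 3 ✓ (second branch holds)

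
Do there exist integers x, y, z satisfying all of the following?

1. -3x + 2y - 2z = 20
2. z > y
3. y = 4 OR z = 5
Yes

Take x = -8, y = 3, z = 5. Substituting into each constraint:
  (1) -3(-8) + 2(3) - 2(5) = 20 ✓
  (2) 5 > 3 ✓
  (3) z = 5, target 5 ✓ (second branch holds)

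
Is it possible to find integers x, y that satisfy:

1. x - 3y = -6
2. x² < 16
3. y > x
Yes

Take x = 0, y = 2. Substituting into each constraint:
  (1) 0 - 3(2) = -6 ✓
  (2) x² = (0)² = 0, and 0 < 16 ✓
  (3) 2 > 0 ✓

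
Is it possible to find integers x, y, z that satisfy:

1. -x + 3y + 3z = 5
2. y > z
Yes

Take x = -8, y = 0, z = -1. Substituting into each constraint:
  (1) 8 + 3(0) + 3(-1) = 5 ✓
  (2) 0 > -1 ✓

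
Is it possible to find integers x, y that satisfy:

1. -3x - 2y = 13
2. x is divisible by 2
No

The full constraint system is jointly infeasible over the integers. Each constraint and what it forces:

  - -3x - 2y = 13: is a linear equation tying the variables together
  - x is divisible by 2: restricts x to multiples of 2

Modular obstruction: writing x = 2x', every remaining term of the linear equation is divisible by 2, so the left side is ≡ 0 (mod 2); but the right side 13 ≡ 1 (mod 2). No integers can satisfy it.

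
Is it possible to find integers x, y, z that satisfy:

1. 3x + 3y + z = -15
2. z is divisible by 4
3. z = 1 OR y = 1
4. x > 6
Yes

Take x = 10, y = 1, z = -48. Substituting into each constraint:
  (1) 3(10) + 3(1) + (-48) = -15 ✓
  (2) -48 = 4 × -12, remainder 0 ✓
  (3) y = 1, target 1 ✓ (second branch holds)
  (4) 10 > 6 ✓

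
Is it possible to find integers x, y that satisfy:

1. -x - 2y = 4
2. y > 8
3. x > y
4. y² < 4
No

A contradictory subset is {-x - 2y = 4, y > 8, x > y}. No integer assignment can satisfy these jointly:

  - -x - 2y = 4: is a linear equation tying the variables together
  - y > 8: bounds one variable relative to a constant
  - x > y: bounds one variable relative to another variable

Propagating the comparison: x > y and y ≥ 9 give x ≥ 10. Range argument: with x ∈ [10, ∞], y ∈ [9, ∞], the left side of the equation is at most -28, but the right side is 4 > -28. No integer solution exists.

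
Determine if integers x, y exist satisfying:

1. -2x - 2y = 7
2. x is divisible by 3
No

Even the single constraint (-2x - 2y = 7) is infeasible over the integers.

  - -2x - 2y = 7: every term on the left is divisible by 2, so the LHS ≡ 0 (mod 2), but the RHS 7 is not — no integer solution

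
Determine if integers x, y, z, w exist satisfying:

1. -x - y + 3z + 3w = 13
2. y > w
Yes

Take x = -14, y = 1, z = 0, w = 0. Substituting into each constraint:
  (1) 14 + (-1) + 3(0) + 3(0) = 13 ✓
  (2) 1 > 0 ✓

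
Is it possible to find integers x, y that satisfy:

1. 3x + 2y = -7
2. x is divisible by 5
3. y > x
Yes

Take x = -5, y = 4. Substituting into each constraint:
  (1) 3(-5) + 2(4) = -7 ✓
  (2) -5 = 5 × -1, remainder 0 ✓
  (3) 4 > -5 ✓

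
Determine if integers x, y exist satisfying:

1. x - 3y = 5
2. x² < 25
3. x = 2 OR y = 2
Yes

Take x = 2, y = -1. Substituting into each constraint:
  (1) 2 - 3(-1) = 5 ✓
  (2) x² = (2)² = 4, and 4 < 25 ✓
  (3) x = 2, target 2 ✓ (first branch holds)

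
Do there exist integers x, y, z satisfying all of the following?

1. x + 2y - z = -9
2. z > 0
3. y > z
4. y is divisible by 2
Yes

Take x = -12, y = 2, z = 1. Substituting into each constraint:
  (1) (-12) + 2(2) + (-1) = -9 ✓
  (2) 1 > 0 ✓
  (3) 2 > 1 ✓
  (4) 2 = 2 × 1, remainder 0 ✓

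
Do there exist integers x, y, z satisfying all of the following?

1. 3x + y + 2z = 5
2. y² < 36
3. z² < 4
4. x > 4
No

The full constraint system is jointly infeasible over the integers. Each constraint and what it forces:

  - 3x + y + 2z = 5: is a linear equation tying the variables together
  - y² < 36: restricts y to |y| ≤ 5
  - z² < 4: restricts z to |z| ≤ 1
  - x > 4: bounds one variable relative to a constant

Range argument: with x ∈ [5, ∞], y ∈ [-5, 5], z ∈ [-1, 1], the left side of the equation is at least 8, but the right side is 5 < 8. No integer solution exists.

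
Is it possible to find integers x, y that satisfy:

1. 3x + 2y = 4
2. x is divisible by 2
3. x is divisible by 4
Yes

Take x = 0, y = 2. Substituting into each constraint:
  (1) 3(0) + 2(2) = 4 ✓
  (2) 0 = 2 × 0, remainder 0 ✓
  (3) 0 = 4 × 0, remainder 0 ✓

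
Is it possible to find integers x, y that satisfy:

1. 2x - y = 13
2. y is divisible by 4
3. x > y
No

A contradictory subset is {2x - y = 13, y is divisible by 4}. No integer assignment can satisfy these jointly:

  - 2x - y = 13: is a linear equation tying the variables together
  - y is divisible by 4: restricts y to multiples of 4

Modular obstruction: writing y = 4y', every remaining term of the linear equation is divisible by 2, so the left side is ≡ 0 (mod 2); but the right side 13 ≡ 1 (mod 2). No integers can satisfy it.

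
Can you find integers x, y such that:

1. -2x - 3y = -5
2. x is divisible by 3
No

The full constraint system is jointly infeasible over the integers. Each constraint and what it forces:

  - -2x - 3y = -5: is a linear equation tying the variables together
  - x is divisible by 3: restricts x to multiples of 3

Modular obstruction: writing x = 3x', every remaining term of the linear equation is divisible by 3, so the left side is ≡ 0 (mod 3); but the right side -5 ≡ 1 (mod 3). No integers can satisfy it.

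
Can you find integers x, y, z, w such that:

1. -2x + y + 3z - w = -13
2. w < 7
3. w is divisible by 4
Yes

Take x = 8, y = 0, z = 1, w = 0. Substituting into each constraint:
  (1) -2(8) + 0 + 3(1) + 0 = -13 ✓
  (2) 0 < 7 ✓
  (3) 0 = 4 × 0, remainder 0 ✓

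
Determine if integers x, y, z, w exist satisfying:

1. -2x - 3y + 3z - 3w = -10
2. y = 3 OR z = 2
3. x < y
Yes

Take x = -1, y = 0, z = 2, w = 6. Substituting into each constraint:
  (1) -2(-1) - 3(0) + 3(2) - 3(6) = -10 ✓
  (2) z = 2, target 2 ✓ (second branch holds)
  (3) -1 < 0 ✓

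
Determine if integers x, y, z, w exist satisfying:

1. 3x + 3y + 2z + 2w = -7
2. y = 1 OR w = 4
Yes

Take x = 0, y = 1, z = 0, w = -5. Substituting into each constraint:
  (1) 3(0) + 3(1) + 2(0) + 2(-5) = -7 ✓
  (2) y = 1, target 1 ✓ (first branch holds)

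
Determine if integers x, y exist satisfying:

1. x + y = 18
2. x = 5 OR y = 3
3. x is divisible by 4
No

The full constraint system is jointly infeasible over the integers. Each constraint and what it forces:

  - x + y = 18: is a linear equation tying the variables together
  - x = 5 OR y = 3: forces a choice: either x = 5 or y = 3
  - x is divisible by 4: restricts x to multiples of 4

Split on the disjunction (x = 5 OR y = 3):
  • If x = 5: this contradicts the divisibility constraint — 5 is not a multiple of 4.
  • If y = 3: with y = 3, writing x = 4x', every remaining term of the linear equation is divisible by 4, so the left side is ≡ 0 (mod 4); but the right side 15 ≡ 3 (mod 4). No integers can satisfy it.
Both branches are infeasible, so the system has no integer solution.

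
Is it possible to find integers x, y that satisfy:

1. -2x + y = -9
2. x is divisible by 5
Yes

Take x = 0, y = -9. Substituting into each constraint:
  (1) -2(0) + (-9) = -9 ✓
  (2) 0 = 5 × 0, remainder 0 ✓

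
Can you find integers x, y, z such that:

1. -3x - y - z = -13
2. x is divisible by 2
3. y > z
Yes

Take x = 0, y = 7, z = 6. Substituting into each constraint:
  (1) -3(0) + (-7) + (-6) = -13 ✓
  (2) 0 = 2 × 0, remainder 0 ✓
  (3) 7 > 6 ✓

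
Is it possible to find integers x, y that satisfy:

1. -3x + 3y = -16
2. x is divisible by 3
No

Even the single constraint (-3x + 3y = -16) is infeasible over the integers.

  - -3x + 3y = -16: every term on the left is divisible by 3, so the LHS ≡ 0 (mod 3), but the RHS -16 is not — no integer solution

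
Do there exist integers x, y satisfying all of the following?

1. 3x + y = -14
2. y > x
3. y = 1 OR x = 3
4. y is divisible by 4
No

The full constraint system is jointly infeasible over the integers. Each constraint and what it forces:

  - 3x + y = -14: is a linear equation tying the variables together
  - y > x: bounds one variable relative to another variable
  - y = 1 OR x = 3: forces a choice: either y = 1 or x = 3
  - y is divisible by 4: restricts y to multiples of 4

Split on the disjunction (y = 1 OR x = 3):
  • If y = 1: this contradicts the divisibility constraint — 1 is not a multiple of 4.
  • If x = 3: with x = 3, writing y = 4y', every remaining term of the linear equation is divisible by 4, so the left side is ≡ 0 (mod 4); but the right side -23 ≡ 1 (mod 4). No integers can satisfy it.
Both branches are infeasible, so the system has no integer solution.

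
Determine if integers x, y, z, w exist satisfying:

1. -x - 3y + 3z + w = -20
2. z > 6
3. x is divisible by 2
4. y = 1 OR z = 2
Yes

Take x = 0, y = 1, z = 7, w = -38. Substituting into each constraint:
  (1) 0 - 3(1) + 3(7) + (-38) = -20 ✓
  (2) 7 > 6 ✓
  (3) 0 = 2 × 0, remainder 0 ✓
  (4) y = 1, target 1 ✓ (first branch holds)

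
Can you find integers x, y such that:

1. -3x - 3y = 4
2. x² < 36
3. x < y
No

Even the single constraint (-3x - 3y = 4) is infeasible over the integers.

  - -3x - 3y = 4: every term on the left is divisible by 3, so the LHS ≡ 0 (mod 3), but the RHS 4 is not — no integer solution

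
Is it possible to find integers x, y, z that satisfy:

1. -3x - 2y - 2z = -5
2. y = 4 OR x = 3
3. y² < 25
Yes

Take x = 3, y = -2, z = 0. Substituting into each constraint:
  (1) -3(3) - 2(-2) - 2(0) = -5 ✓
  (2) x = 3, target 3 ✓ (second branch holds)
  (3) y² = (-2)² = 4, and 4 < 25 ✓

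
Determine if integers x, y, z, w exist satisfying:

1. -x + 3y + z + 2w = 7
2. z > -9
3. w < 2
Yes

Take x = 0, y = 3, z = 0, w = -1. Substituting into each constraint:
  (1) 0 + 3(3) + 0 + 2(-1) = 7 ✓
  (2) 0 > -9 ✓
  (3) -1 < 2 ✓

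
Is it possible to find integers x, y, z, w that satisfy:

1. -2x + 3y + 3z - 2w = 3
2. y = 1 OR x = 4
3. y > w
Yes

Take x = 0, y = 1, z = 0, w = 0. Substituting into each constraint:
  (1) -2(0) + 3(1) + 3(0) - 2(0) = 3 ✓
  (2) y = 1, target 1 ✓ (first branch holds)
  (3) 1 > 0 ✓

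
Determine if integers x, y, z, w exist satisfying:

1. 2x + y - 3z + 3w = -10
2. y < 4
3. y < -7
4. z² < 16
Yes

Take x = 0, y = -10, z = 0, w = 0. Substituting into each constraint:
  (1) 2(0) + (-10) - 3(0) + 3(0) = -10 ✓
  (2) -10 < 4 ✓
  (3) -10 < -7 ✓
  (4) z² = (0)² = 0, and 0 < 16 ✓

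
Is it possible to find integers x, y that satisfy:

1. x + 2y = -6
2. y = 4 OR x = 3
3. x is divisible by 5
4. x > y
No

A contradictory subset is {x + 2y = -6, y = 4 OR x = 3, x > y}. No integer assignment can satisfy these jointly:

  - x + 2y = -6: is a linear equation tying the variables together
  - y = 4 OR x = 3: forces a choice: either y = 4 or x = 3
  - x > y: bounds one variable relative to another variable

Split on the disjunction (y = 4 OR x = 3):
  • If y = 4: the equation forces x = -14, giving (y, x) = (4, -14), which violates x > y.
  • If x = 3: with x = 3, every remaining term of the linear equation is divisible by 2, so the left side is ≡ 0 (mod 2); but the right side -9 ≡ 1 (mod 2). No integers can satisfy it.
Both branches are infeasible, so the system has no integer solution.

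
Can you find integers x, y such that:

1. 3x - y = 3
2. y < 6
Yes

Take x = 1, y = 0. Substituting into each constraint:
  (1) 3(1) + 0 = 3 ✓
  (2) 0 < 6 ✓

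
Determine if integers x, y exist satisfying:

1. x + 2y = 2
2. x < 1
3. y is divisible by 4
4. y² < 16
No

The full constraint system is jointly infeasible over the integers. Each constraint and what it forces:

  - x + 2y = 2: is a linear equation tying the variables together
  - x < 1: bounds one variable relative to a constant
  - y is divisible by 4: restricts y to multiples of 4
  - y² < 16: restricts y to |y| ≤ 3

The bounds confine y to {0} with 4 | y. For each value, substitute into the equation:
  • y = 0: the equation forces x = 2, but this violates the bound x ≤ 0.
Every case fails, so no integer solution exists.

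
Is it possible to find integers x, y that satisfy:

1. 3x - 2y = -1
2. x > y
Yes

Take x = -3, y = -4. Substituting into each constraint:
  (1) 3(-3) - 2(-4) = -1 ✓
  (2) -3 > -4 ✓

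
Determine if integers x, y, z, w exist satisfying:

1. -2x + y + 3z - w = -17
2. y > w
Yes

Take x = 0, y = 0, z = -6, w = -1. Substituting into each constraint:
  (1) -2(0) + 0 + 3(-6) + 1 = -17 ✓
  (2) 0 > -1 ✓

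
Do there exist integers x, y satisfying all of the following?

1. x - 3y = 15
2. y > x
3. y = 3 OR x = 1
No

The full constraint system is jointly infeasible over the integers. Each constraint and what it forces:

  - x - 3y = 15: is a linear equation tying the variables together
  - y > x: bounds one variable relative to another variable
  - y = 3 OR x = 1: forces a choice: either y = 3 or x = 1

Split on the disjunction (y = 3 OR x = 1):
  • If y = 3: the equation forces x = 24, giving (y, x) = (3, 24), which violates y > x.
  • If x = 1: with x = 1, every remaining term of the linear equation is divisible by 3, so the left side is ≡ 0 (mod 3); but the right side 14 ≡ 2 (mod 3). No integers can satisfy it.
Both branches are infeasible, so the system has no integer solution.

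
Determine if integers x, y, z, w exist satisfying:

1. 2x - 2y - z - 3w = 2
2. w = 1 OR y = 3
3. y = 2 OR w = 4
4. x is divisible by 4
Yes

Take x = 0, y = 2, z = -9, w = 1. Substituting into each constraint:
  (1) 2(0) - 2(2) + 9 - 3(1) = 2 ✓
  (2) w = 1, target 1 ✓ (first branch holds)
  (3) y = 2, target 2 ✓ (first branch holds)
  (4) 0 = 4 × 0, remainder 0 ✓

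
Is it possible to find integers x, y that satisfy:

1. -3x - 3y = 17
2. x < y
No

Even the single constraint (-3x - 3y = 17) is infeasible over the integers.

  - -3x - 3y = 17: every term on the left is divisible by 3, so the LHS ≡ 0 (mod 3), but the RHS 17 is not — no integer solution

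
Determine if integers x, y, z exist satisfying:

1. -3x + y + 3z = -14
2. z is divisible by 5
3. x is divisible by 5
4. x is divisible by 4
Yes

Take x = 0, y = -14, z = 0. Substituting into each constraint:
  (1) -3(0) + (-14) + 3(0) = -14 ✓
  (2) 0 = 5 × 0, remainder 0 ✓
  (3) 0 = 5 × 0, remainder 0 ✓
  (4) 0 = 4 × 0, remainder 0 ✓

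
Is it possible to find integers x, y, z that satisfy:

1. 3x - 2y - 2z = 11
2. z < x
Yes

Take x = 1, y = -4, z = 0. Substituting into each constraint:
  (1) 3(1) - 2(-4) - 2(0) = 11 ✓
  (2) 0 < 1 ✓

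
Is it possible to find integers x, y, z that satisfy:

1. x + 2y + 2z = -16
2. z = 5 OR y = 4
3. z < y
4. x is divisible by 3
Yes

Take x = -42, y = 8, z = 5. Substituting into each constraint:
  (1) (-42) + 2(8) + 2(5) = -16 ✓
  (2) z = 5, target 5 ✓ (first branch holds)
  (3) 5 < 8 ✓
  (4) -42 = 3 × -14, remainder 0 ✓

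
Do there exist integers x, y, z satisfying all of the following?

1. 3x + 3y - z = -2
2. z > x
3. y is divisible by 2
Yes

Take x = 0, y = 0, z = 2. Substituting into each constraint:
  (1) 3(0) + 3(0) + (-2) = -2 ✓
  (2) 2 > 0 ✓
  (3) 0 = 2 × 0, remainder 0 ✓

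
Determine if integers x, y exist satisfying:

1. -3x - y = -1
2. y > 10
Yes

Take x = -4, y = 13. Substituting into each constraint:
  (1) -3(-4) + (-13) = -1 ✓
  (2) 13 > 10 ✓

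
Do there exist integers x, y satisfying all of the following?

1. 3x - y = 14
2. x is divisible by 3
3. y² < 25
Yes

Take x = 6, y = 4. Substituting into each constraint:
  (1) 3(6) + (-4) = 14 ✓
  (2) 6 = 3 × 2, remainder 0 ✓
  (3) y² = (4)² = 16, and 16 < 25 ✓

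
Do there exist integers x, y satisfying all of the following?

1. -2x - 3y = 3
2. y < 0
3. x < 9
Yes

Take x = 0, y = -1. Substituting into each constraint:
  (1) -2(0) - 3(-1) = 3 ✓
  (2) -1 < 0 ✓
  (3) 0 < 9 ✓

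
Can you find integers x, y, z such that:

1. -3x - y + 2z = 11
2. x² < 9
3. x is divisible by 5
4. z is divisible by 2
Yes

Take x = 0, y = -11, z = 0. Substituting into each constraint:
  (1) -3(0) + 11 + 2(0) = 11 ✓
  (2) x² = (0)² = 0, and 0 < 9 ✓
  (3) 0 = 5 × 0, remainder 0 ✓
  (4) 0 = 2 × 0, remainder 0 ✓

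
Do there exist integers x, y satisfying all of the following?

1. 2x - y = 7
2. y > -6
Yes

Take x = 4, y = 1. Substituting into each constraint:
  (1) 2(4) + (-1) = 7 ✓
  (2) 1 > -6 ✓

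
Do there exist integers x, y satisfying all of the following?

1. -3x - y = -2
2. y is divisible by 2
Yes

Take x = 0, y = 2. Substituting into each constraint:
  (1) -3(0) + (-2) = -2 ✓
  (2) 2 = 2 × 1, remainder 0 ✓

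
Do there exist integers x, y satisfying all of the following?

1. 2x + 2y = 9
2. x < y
No

Even the single constraint (2x + 2y = 9) is infeasible over the integers.

  - 2x + 2y = 9: every term on the left is divisible by 2, so the LHS ≡ 0 (mod 2), but the RHS 9 is not — no integer solution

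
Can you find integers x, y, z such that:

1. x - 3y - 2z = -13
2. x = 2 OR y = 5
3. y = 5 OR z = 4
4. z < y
Yes

Take x = 10, y = 5, z = 4. Substituting into each constraint:
  (1) 10 - 3(5) - 2(4) = -13 ✓
  (2) y = 5, target 5 ✓ (second branch holds)
  (3) y = 5, target 5 ✓ (first branch holds)
  (4) 4 < 5 ✓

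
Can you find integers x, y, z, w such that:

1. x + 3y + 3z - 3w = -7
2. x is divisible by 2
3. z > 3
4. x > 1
Yes

Take x = 2, y = -7, z = 4, w = 0. Substituting into each constraint:
  (1) 2 + 3(-7) + 3(4) - 3(0) = -7 ✓
  (2) 2 = 2 × 1, remainder 0 ✓
  (3) 4 > 3 ✓
  (4) 2 > 1 ✓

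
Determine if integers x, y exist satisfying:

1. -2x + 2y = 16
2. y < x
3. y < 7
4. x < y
No

A contradictory subset is {-2x + 2y = 16, y < x}. No integer assignment can satisfy these jointly:

  - -2x + 2y = 16: is a linear equation tying the variables together
  - y < x: bounds one variable relative to another variable

From the equation, x − y = -8, i.e. x − y = -8; but x > y requires x − y ≥ 1. Contradiction.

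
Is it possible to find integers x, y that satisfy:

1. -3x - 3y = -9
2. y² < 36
Yes

Take x = 0, y = 3. Substituting into each constraint:
  (1) -3(0) - 3(3) = -9 ✓
  (2) y² = (3)² = 9, and 9 < 36 ✓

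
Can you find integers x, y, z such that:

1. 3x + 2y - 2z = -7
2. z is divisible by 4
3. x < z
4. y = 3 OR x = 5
Yes

Take x = 1, y = 3, z = 8. Substituting into each constraint:
  (1) 3(1) + 2(3) - 2(8) = -7 ✓
  (2) 8 = 4 × 2, remainder 0 ✓
  (3) 1 < 8 ✓
  (4) y = 3, target 3 ✓ (first branch holds)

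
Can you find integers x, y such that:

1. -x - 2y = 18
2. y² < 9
Yes

Take x = -18, y = 0. Substituting into each constraint:
  (1) 18 - 2(0) = 18 ✓
  (2) y² = (0)² = 0, and 0 < 9 ✓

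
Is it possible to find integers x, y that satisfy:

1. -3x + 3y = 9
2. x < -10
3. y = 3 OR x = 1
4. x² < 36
No

A contradictory subset is {-3x + 3y = 9, x < -10, y = 3 OR x = 1}. No integer assignment can satisfy these jointly:

  - -3x + 3y = 9: is a linear equation tying the variables together
  - x < -10: bounds one variable relative to a constant
  - y = 3 OR x = 1: forces a choice: either y = 3 or x = 1

Split on the disjunction (y = 3 OR x = 1):
  • If y = 3: the equation forces x = 0, which contradicts the bound x ≤ -11.
  • If x = 1: this contradicts the bound x ≤ -11.
Both branches are infeasible, so the system has no integer solution.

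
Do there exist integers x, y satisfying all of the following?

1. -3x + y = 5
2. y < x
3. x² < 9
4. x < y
No

A contradictory subset is {y < x, x < y}. No integer assignment can satisfy these jointly:

  - y < x: bounds one variable relative to another variable
  - x < y: bounds one variable relative to another variable

Direct contradiction: x > y and y > x cannot both hold.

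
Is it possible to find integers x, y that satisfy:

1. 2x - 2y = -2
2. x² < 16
Yes

Take x = -1, y = 0. Substituting into each constraint:
  (1) 2(-1) - 2(0) = -2 ✓
  (2) x² = (-1)² = 1, and 1 < 16 ✓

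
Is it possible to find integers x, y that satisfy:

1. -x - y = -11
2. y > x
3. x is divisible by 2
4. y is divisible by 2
No

A contradictory subset is {-x - y = -11, x is divisible by 2, y is divisible by 2}. No integer assignment can satisfy these jointly:

  - -x - y = -11: is a linear equation tying the variables together
  - x is divisible by 2: restricts x to multiples of 2
  - y is divisible by 2: restricts y to multiples of 2

Modular obstruction: writing x = 2x' and writing y = 2y', every remaining term of the linear equation is divisible by 2, so the left side is ≡ 0 (mod 2); but the right side -11 ≡ 1 (mod 2). No integers can satisfy it.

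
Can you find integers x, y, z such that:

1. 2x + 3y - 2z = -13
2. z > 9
Yes

Take x = 2, y = 1, z = 10. Substituting into each constraint:
  (1) 2(2) + 3(1) - 2(10) = -13 ✓
  (2) 10 > 9 ✓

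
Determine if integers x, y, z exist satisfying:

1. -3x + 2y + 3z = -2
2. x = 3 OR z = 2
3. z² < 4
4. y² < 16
Yes

Take x = 3, y = 2, z = 1. Substituting into each constraint:
  (1) -3(3) + 2(2) + 3(1) = -2 ✓
  (2) x = 3, target 3 ✓ (first branch holds)
  (3) z² = (1)² = 1, and 1 < 4 ✓
  (4) y² = (2)² = 4, and 4 < 16 ✓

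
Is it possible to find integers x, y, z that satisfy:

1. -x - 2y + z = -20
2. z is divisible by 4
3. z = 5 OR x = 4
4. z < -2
Yes

Take x = 4, y = 6, z = -4. Substituting into each constraint:
  (1) (-4) - 2(6) + (-4) = -20 ✓
  (2) -4 = 4 × -1, remainder 0 ✓
  (3) x = 4, target 4 ✓ (second branch holds)
  (4) -4 < -2 ✓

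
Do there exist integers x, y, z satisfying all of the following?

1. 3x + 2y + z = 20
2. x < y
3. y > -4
Yes

Take x = 0, y = 1, z = 18. Substituting into each constraint:
  (1) 3(0) + 2(1) + 18 = 20 ✓
  (2) 0 < 1 ✓
  (3) 1 > -4 ✓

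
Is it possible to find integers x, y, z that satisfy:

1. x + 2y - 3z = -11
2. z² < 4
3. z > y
Yes

Take x = -9, y = -1, z = 0. Substituting into each constraint:
  (1) (-9) + 2(-1) - 3(0) = -11 ✓
  (2) z² = (0)² = 0, and 0 < 4 ✓
  (3) 0 > -1 ✓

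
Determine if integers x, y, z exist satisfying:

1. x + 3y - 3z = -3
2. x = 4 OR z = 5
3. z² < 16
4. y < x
No

A contradictory subset is {x + 3y - 3z = -3, x = 4 OR z = 5, z² < 16}. No integer assignment can satisfy these jointly:

  - x + 3y - 3z = -3: is a linear equation tying the variables together
  - x = 4 OR z = 5: forces a choice: either x = 4 or z = 5
  - z² < 16: restricts z to |z| ≤ 3

Split on the disjunction (x = 4 OR z = 5):
  • If x = 4: with x = 4, every remaining term of the linear equation is divisible by 3, so the left side is ≡ 0 (mod 3); but the right side -7 ≡ 2 (mod 3). No integers can satisfy it.
  • If z = 5: this contradicts z² < 16, which requires |z| ≤ 3.
Both branches are infeasible, so the system has no integer solution.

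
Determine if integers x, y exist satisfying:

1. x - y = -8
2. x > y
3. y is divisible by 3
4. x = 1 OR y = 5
No

A contradictory subset is {x - y = -8, x > y}. No integer assignment can satisfy these jointly:

  - x - y = -8: is a linear equation tying the variables together
  - x > y: bounds one variable relative to another variable

From the equation, x − y = -8, i.e. x − y = -8; but x > y requires x − y ≥ 1. Contradiction.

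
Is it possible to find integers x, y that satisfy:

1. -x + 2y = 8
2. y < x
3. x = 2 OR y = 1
No

The full constraint system is jointly infeasible over the integers. Each constraint and what it forces:

  - -x + 2y = 8: is a linear equation tying the variables together
  - y < x: bounds one variable relative to another variable
  - x = 2 OR y = 1: forces a choice: either x = 2 or y = 1

Split on the disjunction (x = 2 OR y = 1):
  • If x = 2: the equation forces y = 5, giving (x, y) = (2, 5), which violates x > y.
  • If y = 1: the equation forces x = -6, giving (y, x) = (1, -6), which violates x > y.
Both branches are infeasible, so the system has no integer solution.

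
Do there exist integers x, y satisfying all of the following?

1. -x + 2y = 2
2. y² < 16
Yes

Take x = 0, y = 1. Substituting into each constraint:
  (1) 0 + 2(1) = 2 ✓
  (2) y² = (1)² = 1, and 1 < 16 ✓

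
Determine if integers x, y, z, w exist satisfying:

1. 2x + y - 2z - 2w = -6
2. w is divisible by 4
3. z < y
Yes

Take x = -3, y = 2, z = 1, w = 0. Substituting into each constraint:
  (1) 2(-3) + 2 - 2(1) - 2(0) = -6 ✓
  (2) 0 = 4 × 0, remainder 0 ✓
  (3) 1 < 2 ✓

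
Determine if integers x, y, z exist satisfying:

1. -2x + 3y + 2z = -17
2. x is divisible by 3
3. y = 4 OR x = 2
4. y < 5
No

The full constraint system is jointly infeasible over the integers. Each constraint and what it forces:

  - -2x + 3y + 2z = -17: is a linear equation tying the variables together
  - x is divisible by 3: restricts x to multiples of 3
  - y = 4 OR x = 2: forces a choice: either y = 4 or x = 2
  - y < 5: bounds one variable relative to a constant

Split on the disjunction (y = 4 OR x = 2):
  • If y = 4: with y = 4, writing x = 3x', every remaining term of the linear equation is divisible by 2, so the left side is ≡ 0 (mod 2); but the right side -29 ≡ 1 (mod 2). No integers can satisfy it.
  • If x = 2: this contradicts the divisibility constraint — 2 is not a multiple of 3.
Both branches are infeasible, so the system has no integer solution.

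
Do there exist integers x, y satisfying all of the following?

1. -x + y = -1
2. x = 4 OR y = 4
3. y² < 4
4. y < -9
No

A contradictory subset is {-x + y = -1, x = 4 OR y = 4, y < -9}. No integer assignment can satisfy these jointly:

  - -x + y = -1: is a linear equation tying the variables together
  - x = 4 OR y = 4: forces a choice: either x = 4 or y = 4
  - y < -9: bounds one variable relative to a constant

Split on the disjunction (x = 4 OR y = 4):
  • If x = 4: the equation forces y = 3, which contradicts the bound y ≤ -10.
  • If y = 4: this contradicts the bound y ≤ -10.
Both branches are infeasible, so the system has no integer solution.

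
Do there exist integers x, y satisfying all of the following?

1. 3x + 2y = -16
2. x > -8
Yes

Take x = -6, y = 1. Substituting into each constraint:
  (1) 3(-6) + 2(1) = -16 ✓
  (2) -6 > -8 ✓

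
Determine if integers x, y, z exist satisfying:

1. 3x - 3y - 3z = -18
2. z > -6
Yes

Take x = 0, y = 0, z = 6. Substituting into each constraint:
  (1) 3(0) - 3(0) - 3(6) = -18 ✓
  (2) 6 > -6 ✓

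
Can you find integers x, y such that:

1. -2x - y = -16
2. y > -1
Yes

Take x = 8, y = 0. Substituting into each constraint:
  (1) -2(8) + 0 = -16 ✓
  (2) 0 > -1 ✓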